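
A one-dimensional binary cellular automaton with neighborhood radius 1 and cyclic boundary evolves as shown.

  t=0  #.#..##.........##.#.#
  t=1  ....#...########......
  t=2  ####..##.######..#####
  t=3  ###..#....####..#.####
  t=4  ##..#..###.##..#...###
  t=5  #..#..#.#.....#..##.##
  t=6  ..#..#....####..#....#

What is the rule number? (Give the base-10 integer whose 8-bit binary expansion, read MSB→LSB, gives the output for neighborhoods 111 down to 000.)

  nb ###: next=#  (t=1,i=9, bit7=1)
  nb ##.: next=.  (t=0,i=0, bit6=0)
  nb #.#: next=.  (t=0,i=1, bit5=0)
  nb #..: next=.  (t=0,i=3, bit4=0)
  nb .##: next=.  (t=0,i=5, bit3=0)
  nb .#.: next=.  (t=0,i=2, bit2=0)
  nb ..#: next=#  (t=0,i=4, bit1=1)
  nb ...: next=#  (t=0,i=8, bit0=1)
  bits 10000011 = 131

131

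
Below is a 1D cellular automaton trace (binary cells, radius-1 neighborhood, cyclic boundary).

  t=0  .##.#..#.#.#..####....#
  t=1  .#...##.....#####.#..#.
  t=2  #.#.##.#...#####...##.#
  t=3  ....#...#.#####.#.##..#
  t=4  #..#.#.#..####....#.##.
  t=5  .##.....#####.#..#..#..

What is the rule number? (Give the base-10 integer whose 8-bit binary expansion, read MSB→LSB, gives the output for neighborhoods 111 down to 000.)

  ### -> #   bit 7 = 1  t=0,i=15
  ##. -> .   bit 6 = 0  t=0,i=2
  #.# -> .   bit 5 = 0  t=0,i=0
  #.. -> #   bit 4 = 1  t=0,i=5
  .## -> #   bit 3 = 1  t=0,i=1
  .#. -> .   bit 2 = 0  t=0,i=4
  ..# -> #   bit 1 = 1  t=0,i=6
  ... -> .   bit 0 = 0  t=0,i=19
  bits 10011010 = 154

154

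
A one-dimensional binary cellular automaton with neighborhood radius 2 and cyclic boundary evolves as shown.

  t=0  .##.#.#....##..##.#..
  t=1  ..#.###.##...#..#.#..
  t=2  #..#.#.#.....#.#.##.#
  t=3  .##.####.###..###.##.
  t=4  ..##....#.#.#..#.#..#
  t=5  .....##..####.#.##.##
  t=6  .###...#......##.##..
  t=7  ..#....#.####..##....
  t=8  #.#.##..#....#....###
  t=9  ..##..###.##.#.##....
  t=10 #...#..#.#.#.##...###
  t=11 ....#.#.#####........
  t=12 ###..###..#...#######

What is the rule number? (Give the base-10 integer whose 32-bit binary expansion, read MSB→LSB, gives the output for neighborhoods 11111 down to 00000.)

  ##### -> #   bit 31 = 1  t=11,i=10
  ####. -> .   bit 30 = 0  t=3,i=6
  ###.# -> .   bit 29 = 0  t=1,i=6
  ###.. -> .   bit 28 = 0  t=3,i=11
  ##.## -> #   bit 27 = 1  t=1,i=7
  ##.#. -> .   bit 26 = 0  t=0,i=3
  ##..# -> #   bit 25 = 1  t=0,i=13
  ##... -> .   bit 24 = 0  t=1,i=10
  #.### -> .   bit 23 = 0  t=1,i=4
  #.##. -> .   bit 22 = 0  t=1,i=8
  #.#.# -> #   bit 21 = 1  t=0,i=4
  #.#.. -> #   bit 20 = 1  t=0,i=6
  #..## -> .   bit 19 = 0  t=0,i=14
  #..#. -> #   bit 18 = 1  t=1,i=15
  #...# -> .   bit 17 = 0  t=0,i=20
  #.... -> #   bit 16 = 1  t=0,i=8
  .#### -> .   bit 15 = 0  t=3,i=5
  .###. -> #   bit 14 = 1  t=1,i=5
  .##.# -> #   bit 13 = 1  t=0,i=2
  .##.. -> .   bit 12 = 0  t=0,i=12
  .#.## -> #   bit 11 = 1  t=1,i=3
  .#.#. -> #   bit 10 = 1  t=0,i=5
  .#..# -> .   bit 9 = 0  t=1,i=14
  .#... -> .   bit 8 = 0  t=0,i=7
  ..### -> .   bit 7 = 0  t=3,i=14
  ..##. -> .   bit 6 = 0  t=0,i=1
  ..#.# -> .   bit 5 = 0  t=1,i=2
  ..#.. -> #   bit 4 = 1  t=1,i=13
  ...## -> .   bit 3 = 0  t=0,i=0
  ...#. -> .   bit 2 = 0  t=1,i=1
  ....# -> #   bit 1 = 1  t=0,i=9
  ..... -> #   bit 0 = 1  t=2,i=10
  bits 10001010001101010110110000010011 = 2318756883

2318756883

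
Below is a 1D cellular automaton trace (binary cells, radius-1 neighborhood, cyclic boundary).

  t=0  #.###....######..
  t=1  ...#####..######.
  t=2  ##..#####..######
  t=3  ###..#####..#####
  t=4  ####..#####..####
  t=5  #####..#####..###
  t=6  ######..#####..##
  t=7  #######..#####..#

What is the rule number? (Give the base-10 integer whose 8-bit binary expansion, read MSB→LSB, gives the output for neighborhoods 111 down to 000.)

  [7] ### => #  t=0,i=3
  [6] ##. => #  t=0,i=4
  [5] #.# => .  t=0,i=1
  [4] #.. => #  t=0,i=5
  [3] .## => .  t=0,i=2
  [2] .#. => .  t=0,i=0
  [1] ..# => .  t=0,i=8
  [0] ... => #  t=0,i=6
  bits 11010001 = 209

209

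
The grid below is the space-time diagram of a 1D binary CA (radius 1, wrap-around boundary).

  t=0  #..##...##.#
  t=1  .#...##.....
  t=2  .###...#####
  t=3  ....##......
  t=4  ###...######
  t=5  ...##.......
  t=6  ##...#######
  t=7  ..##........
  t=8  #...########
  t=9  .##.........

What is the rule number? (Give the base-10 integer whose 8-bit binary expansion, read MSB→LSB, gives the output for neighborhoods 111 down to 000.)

  ### -> .   bit 7 = 0  t=2,i=2
  ##. -> .   bit 6 = 0  t=0,i=0
  #.# -> .   bit 5 = 0  t=0,i=10
  #.. -> #   bit 4 = 1  t=0,i=1
  .## -> .   bit 3 = 0  t=0,i=3
  .#. -> #   bit 2 = 1  t=1,i=1
  ..# -> .   bit 1 = 0  t=0,i=2
  ... -> #   bit 0 = 1  t=0,i=6
  bits 00010101 = 21

21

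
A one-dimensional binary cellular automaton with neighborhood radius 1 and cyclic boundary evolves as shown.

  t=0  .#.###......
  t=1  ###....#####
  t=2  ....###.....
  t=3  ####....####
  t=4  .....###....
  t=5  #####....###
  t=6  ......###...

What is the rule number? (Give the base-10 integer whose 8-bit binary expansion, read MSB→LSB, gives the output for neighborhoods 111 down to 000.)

  nb ###: next=.  (t=0,i=4, bit7=0)
  nb ##.: next=.  (t=0,i=5, bit6=0)
  nb #.#: next=#  (t=0,i=2, bit5=1)
  nb #..: next=.  (t=0,i=6, bit4=0)
  nb .##: next=.  (t=0,i=3, bit3=0)
  nb .#.: next=#  (t=0,i=1, bit2=1)
  nb ..#: next=#  (t=0,i=0, bit1=1)
  nb ...: next=#  (t=0,i=7, bit0=1)
  bits 00100111 = 39

39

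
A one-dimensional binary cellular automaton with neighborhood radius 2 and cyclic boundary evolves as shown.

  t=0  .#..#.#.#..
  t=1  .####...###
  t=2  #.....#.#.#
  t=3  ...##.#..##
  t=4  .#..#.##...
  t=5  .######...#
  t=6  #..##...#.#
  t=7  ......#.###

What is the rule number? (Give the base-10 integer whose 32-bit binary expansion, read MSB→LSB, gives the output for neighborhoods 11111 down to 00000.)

  #####|#  b31=1 t=5,i=3
  ####.|.  b30=0 t=1,i=3
  ###.#|#  b29=1 t=1,i=10
  ###..|.  b28=0 t=1,i=4
  ##.##|#  b27=1 t=1,i=0
  ##.#.|.  b26=0 t=3,i=5
  ##..#|.  b25=0 t=6,i=1
  ##...|.  b24=0 t=1,i=5
  #.###|.  b23=0 t=1,i=1
  #.##.|#  b22=1 t=2,i=10
  #.#.#|.  b21=0 t=0,i=6
  #.#..|#  b20=1 t=0,i=8
  #..##|.  b19=0 t=3,i=8
  #..#.|#  b18=1 t=0,i=3
  #...#|#  b17=1 t=0,i=10
  #....|.  b16=0 t=2,i=2
  .####|.  b15=0 t=1,i=2
  .###.|.  b14=0 t=1,i=9
  .##.#|#  b13=1 t=3,i=4
  .##..|.  b12=0 t=2,i=0
  .#.##|#  b11=1 t=2,i=9
  .#.#.|.  b10=0 t=0,i=5
  .#..#|#  b9=1 t=0,i=2
  .#...|#  b8=1 t=0,i=9
  ..###|#  b7=1 t=1,i=8
  ..##.|.  b6=0 t=3,i=3
  ..#.#|#  b5=1 t=0,i=4
  ..#..|#  b4=1 t=0,i=1
  ...##|.  b3=0 t=1,i=7
  ...#.|.  b2=0 t=0,i=0
  ....#|#  b1=1 t=2,i=4
  .....|#  b0=1 t=2,i=3
  bits 10101000010101100010101110110011 = 2824219571

2824219571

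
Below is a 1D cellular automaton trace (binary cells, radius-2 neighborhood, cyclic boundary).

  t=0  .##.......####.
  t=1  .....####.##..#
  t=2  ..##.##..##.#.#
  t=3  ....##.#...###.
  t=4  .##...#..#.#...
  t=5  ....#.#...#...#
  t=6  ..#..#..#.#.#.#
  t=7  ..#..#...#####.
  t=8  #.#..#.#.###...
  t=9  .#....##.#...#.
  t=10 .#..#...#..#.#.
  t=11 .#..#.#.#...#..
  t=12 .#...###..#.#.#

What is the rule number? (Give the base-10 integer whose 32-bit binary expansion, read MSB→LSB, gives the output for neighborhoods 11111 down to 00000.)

2397209747

  [31] ##### => #  t=7,i=11
  [30] ####. => .  t=0,i=12
  [29] ###.# => .  t=1,i=8
  [28] ###.. => .  t=0,i=13
  [27] ##.## => #  t=1,i=9
  [26] ##.#. => #  t=2,i=11
  [25] ##..# => #  t=0,i=14
  [24] ##... => .  t=0,i=3
  [23] #.### => #  t=8,i=9
  [22] #.##. => #  t=1,i=10
  [21] #.#.# => #  t=2,i=12
  [20] #.#.. => .  t=2,i=14
  [19] #..## => .  t=0,i=0
  [18] #..#. => .  t=1,i=13
  [17] #...# => #  t=3,i=9
  [16] #.... => .  t=0,i=4
  [15] .#### => #  t=0,i=11
  [14] .###. => .  t=3,i=12
  [13] .##.# => .  t=2,i=3
  [12] .##.. => .  t=0,i=2
  [11] .#.## => .  t=8,i=8
  [10] .#.#. => #  t=2,i=13
  [9] .#..# => .  t=2,i=0
  [8] .#... => .  t=1,i=0
  [7] ..### => #  t=0,i=10
  [6] ..##. => .  t=0,i=1
  [5] ..#.# => .  t=4,i=9
  [4] ..#.. => #  t=1,i=14
  [3] ...## => .  t=0,i=9
  [2] ...#. => .  t=4,i=5
  [1] ....# => #  t=0,i=8
  [0] ..... => #  t=0,i=5
  bits 10001110111000101000010010010011 = 2397209747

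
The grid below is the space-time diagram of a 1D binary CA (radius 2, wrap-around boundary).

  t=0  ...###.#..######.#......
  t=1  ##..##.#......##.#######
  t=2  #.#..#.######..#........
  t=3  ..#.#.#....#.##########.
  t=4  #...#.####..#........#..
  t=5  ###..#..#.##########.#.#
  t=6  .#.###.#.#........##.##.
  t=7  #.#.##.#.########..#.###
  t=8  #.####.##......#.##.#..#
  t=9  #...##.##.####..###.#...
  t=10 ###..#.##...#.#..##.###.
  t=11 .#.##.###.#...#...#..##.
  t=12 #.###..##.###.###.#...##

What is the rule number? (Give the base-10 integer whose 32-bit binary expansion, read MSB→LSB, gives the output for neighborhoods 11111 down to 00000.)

  ##### -> .   bit 31 = 0  t=0,i=12
  ####. -> #   bit 30 = 1  t=0,i=14
  ###.# -> #   bit 29 = 1  t=0,i=5
  ###.. -> .   bit 28 = 0  t=1,i=1
  ##.## -> .   bit 27 = 0  t=1,i=16
  ##.#. -> .   bit 26 = 0  t=0,i=6
  ##..# -> #   bit 25 = 1  t=1,i=2
  ##... -> .   bit 24 = 0  t=3,i=23
  #.### -> .   bit 23 = 0  t=1,i=17
  #.##. -> #   bit 22 = 1  t=6,i=21
  #.#.# -> #   bit 21 = 1  t=3,i=4
  #.#.. -> #   bit 20 = 1  t=0,i=7
  #..## -> .   bit 19 = 0  t=0,i=9
  #..#. -> #   bit 18 = 1  t=2,i=4
  #...# -> #   bit 17 = 1  t=3,i=0
  #.... -> #   bit 16 = 1  t=0,i=19
  .#### -> .   bit 15 = 0  t=0,i=11
  .###. -> #   bit 14 = 1  t=0,i=4
  .##.# -> #   bit 13 = 1  t=1,i=5
  .##.. -> #   bit 12 = 1  t=6,i=22
  .#.## -> #   bit 11 = 1  t=2,i=6
  .#.#. -> .   bit 10 = 0  t=2,i=1
  .#..# -> .   bit 9 = 0  t=0,i=8
  .#... -> #   bit 8 = 1  t=0,i=18
  ..### -> .   bit 7 = 0  t=0,i=3
  ..##. -> .   bit 6 = 0  t=1,i=4
  ..#.# -> .   bit 5 = 0  t=2,i=0
  ..#.. -> #   bit 4 = 1  t=2,i=15
  ...## -> .   bit 3 = 0  t=0,i=2
  ...#. -> .   bit 2 = 0  t=2,i=23
  ....# -> #   bit 1 = 1  t=0,i=1
  ..... -> #   bit 0 = 1  t=0,i=0
  bits 01100010011101110111100100010011 = 1651996947

1651996947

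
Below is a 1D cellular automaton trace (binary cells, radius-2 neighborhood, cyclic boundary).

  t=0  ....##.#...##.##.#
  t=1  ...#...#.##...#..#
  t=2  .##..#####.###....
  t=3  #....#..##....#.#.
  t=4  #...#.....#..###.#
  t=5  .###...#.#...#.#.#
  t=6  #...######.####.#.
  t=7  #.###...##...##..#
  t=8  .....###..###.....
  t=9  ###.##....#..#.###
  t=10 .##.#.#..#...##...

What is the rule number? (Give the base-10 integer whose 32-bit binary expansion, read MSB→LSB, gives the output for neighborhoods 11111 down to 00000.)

1632767149

  ##### -> .   bit 31 = 0  t=2,i=7
  ####. -> #   bit 30 = 1  t=2,i=8
  ###.# -> #   bit 29 = 1  t=2,i=9
  ###.. -> .   bit 28 = 0  t=2,i=13
  ##.## -> .   bit 27 = 0  t=0,i=13
  ##.#. -> .   bit 26 = 0  t=0,i=6
  ##..# -> .   bit 25 = 0  t=2,i=3
  ##... -> #   bit 24 = 1  t=1,i=11
  #.### -> .   bit 23 = 0  t=2,i=11
  #.##. -> #   bit 22 = 1  t=0,i=14
  #.#.# -> .   bit 21 = 0  t=3,i=16
  #.#.. -> #   bit 20 = 1  t=0,i=7
  #..## -> .   bit 19 = 0  t=2,i=4
  #..#. -> .   bit 18 = 0  t=1,i=16
  #...# -> #   bit 17 = 1  t=0,i=9
  #.... -> .   bit 16 = 0  t=0,i=1
  .#### -> .   bit 15 = 0  t=2,i=6
  .###. -> .   bit 14 = 0  t=2,i=12
  .##.# -> .   bit 13 = 0  t=0,i=5
  .##.. -> .   bit 12 = 0  t=1,i=10
  .#.## -> #   bit 11 = 1  t=1,i=8
  .#.#. -> #   bit 10 = 1  t=3,i=15
  .#..# -> .   bit 9 = 0  t=1,i=15
  .#... -> .   bit 8 = 0  t=0,i=0
  ..### -> #   bit 7 = 1  t=2,i=5
  ..##. -> .   bit 6 = 0  t=0,i=4
  ..#.# -> #   bit 5 = 1  t=1,i=7
  ..#.. -> .   bit 4 = 0  t=1,i=3
  ...## -> #   bit 3 = 1  t=0,i=3
  ...#. -> #   bit 2 = 1  t=1,i=2
  ....# -> .   bit 1 = 0  t=0,i=2
  ..... -> #   bit 0 = 1  t=2,i=16
  bits 01100001010100100000110010101101 = 1632767149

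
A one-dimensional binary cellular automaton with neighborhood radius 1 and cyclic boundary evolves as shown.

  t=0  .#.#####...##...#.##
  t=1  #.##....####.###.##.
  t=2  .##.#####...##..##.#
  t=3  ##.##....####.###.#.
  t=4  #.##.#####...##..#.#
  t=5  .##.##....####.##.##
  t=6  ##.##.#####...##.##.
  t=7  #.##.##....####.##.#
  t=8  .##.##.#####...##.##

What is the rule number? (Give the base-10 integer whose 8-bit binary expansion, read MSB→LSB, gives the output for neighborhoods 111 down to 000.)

  ### -> .   bit 7 = 0  t=0,i=4
  ##. -> .   bit 6 = 0  t=0,i=7
  #.# -> #   bit 5 = 1  t=0,i=0
  #.. -> #   bit 4 = 1  t=0,i=8
  .## -> #   bit 3 = 1  t=0,i=3
  .#. -> .   bit 2 = 0  t=0,i=1
  ..# -> #   bit 1 = 1  t=0,i=10
  ... -> #   bit 0 = 1  t=0,i=9
  bits 00111011 = 59

59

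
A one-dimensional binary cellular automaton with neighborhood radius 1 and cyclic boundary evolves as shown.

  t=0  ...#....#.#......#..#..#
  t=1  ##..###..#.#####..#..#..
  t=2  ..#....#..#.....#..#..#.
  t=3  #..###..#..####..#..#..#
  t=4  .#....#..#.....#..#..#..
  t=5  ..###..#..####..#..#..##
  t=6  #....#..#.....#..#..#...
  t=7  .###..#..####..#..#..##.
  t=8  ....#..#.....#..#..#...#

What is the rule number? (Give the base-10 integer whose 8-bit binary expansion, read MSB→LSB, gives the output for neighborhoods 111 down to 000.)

49

  ###|.  b7=0 t=1,i=5
  ##.|.  b6=0 t=1,i=1
  #.#|#  b5=1 t=0,i=9
  #..|#  b4=1 t=0,i=0
  .##|.  b3=0 t=1,i=0
  .#.|.  b2=0 t=0,i=3
  ..#|.  b1=0 t=0,i=2
  ...|#  b0=1 t=0,i=1
  bits 00110001 = 49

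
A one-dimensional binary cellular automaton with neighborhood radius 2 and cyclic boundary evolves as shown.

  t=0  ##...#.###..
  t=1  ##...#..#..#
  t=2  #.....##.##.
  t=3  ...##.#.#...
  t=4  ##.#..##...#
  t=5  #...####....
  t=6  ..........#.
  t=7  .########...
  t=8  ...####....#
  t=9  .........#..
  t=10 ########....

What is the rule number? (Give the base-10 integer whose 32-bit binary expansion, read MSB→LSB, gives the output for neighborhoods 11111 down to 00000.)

2284607075

  [31] ##### => #  t=7,i=3
  [30] ####. => .  t=5,i=6
  [29] ###.# => .  t=4,i=1
  [28] ###.. => .  t=0,i=9
  [27] ##.## => #  t=2,i=8
  [26] ##.#. => .  t=2,i=11
  [25] ##..# => .  t=0,i=10
  [24] ##... => .  t=0,i=2
  [23] #.### => .  t=0,i=7
  [22] #.##. => .  t=2,i=9
  [21] #.#.# => #  t=3,i=6
  [20] #.#.. => .  t=2,i=0
  [19] #..## => #  t=0,i=11
  [18] #..#. => #  t=1,i=7
  [17] #...# => .  t=0,i=3
  [16] #.... => .  t=2,i=2
  [15] .#### => .  t=5,i=5
  [14] .###. => #  t=0,i=8
  [13] .##.# => .  t=2,i=7
  [12] .##.. => #  t=0,i=1
  [11] .#.## => .  t=0,i=6
  [10] .#.#. => #  t=3,i=7
  [9] .#..# => #  t=1,i=6
  [8] .#... => .  t=2,i=1
  [7] ..### => .  t=1,i=11
  [6] ..##. => #  t=0,i=0
  [5] ..#.# => #  t=0,i=5
  [4] ..#.. => .  t=1,i=5
  [3] ...## => .  t=2,i=5
  [2] ...#. => .  t=0,i=4
  [1] ....# => #  t=2,i=4
  [0] ..... => #  t=2,i=3
  bits 10001000001011000101011001100011 = 2284607075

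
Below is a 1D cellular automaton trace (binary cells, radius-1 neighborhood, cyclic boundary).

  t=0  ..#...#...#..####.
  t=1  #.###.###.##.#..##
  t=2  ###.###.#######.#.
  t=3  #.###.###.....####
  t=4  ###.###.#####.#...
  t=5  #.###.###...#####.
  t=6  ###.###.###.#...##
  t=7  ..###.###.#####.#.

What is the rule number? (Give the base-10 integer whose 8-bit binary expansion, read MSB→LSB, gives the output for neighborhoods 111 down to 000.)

  ###|.  b7=0 t=0,i=14
  ##.|#  b6=1 t=0,i=16
  #.#|#  b5=1 t=1,i=1
  #..|#  b4=1 t=0,i=3
  .##|#  b3=1 t=0,i=13
  .#.|#  b2=1 t=0,i=2
  ..#|.  b1=0 t=0,i=1
  ...|#  b0=1 t=0,i=0
  bits 01111101 = 125

125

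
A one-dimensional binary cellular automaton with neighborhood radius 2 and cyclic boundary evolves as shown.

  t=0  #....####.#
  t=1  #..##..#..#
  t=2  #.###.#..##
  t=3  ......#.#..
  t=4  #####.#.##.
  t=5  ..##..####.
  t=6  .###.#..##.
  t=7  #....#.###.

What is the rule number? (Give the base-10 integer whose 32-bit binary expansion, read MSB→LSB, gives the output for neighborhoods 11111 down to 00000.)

  #####|#  b31=1 t=4,i=2
  ####.|#  b30=1 t=0,i=7
  ###.#|.  b29=0 t=0,i=8
  ###..|#  b28=1 t=5,i=9
  ##.##|.  b27=0 t=0,i=9
  ##.#.|.  b26=0 t=2,i=5
  ##..#|.  b25=0 t=1,i=1
  ##...|.  b24=0 t=0,i=1
  #.###|.  b23=0 t=2,i=2
  #.##.|#  b22=1 t=0,i=10
  #.#.#|#  b21=1 t=4,i=6
  #.#..|#  b20=1 t=2,i=6
  #..##|#  b19=1 t=1,i=2
  #..#.|#  b18=1 t=1,i=6
  #...#|.  b17=0 t=5,i=0
  #....|.  b16=0 t=0,i=2
  .####|.  b15=0 t=0,i=6
  .###.|.  b14=0 t=2,i=3
  .##.#|#  b13=1 t=4,i=9
  .##..|#  b12=1 t=0,i=0
  .#.##|#  b11=1 t=4,i=7
  .#.#.|.  b10=0 t=3,i=7
  .#..#|.  b9=0 t=1,i=8
  .#...|#  b8=1 t=3,i=9
  ..###|.  b7=0 t=0,i=5
  ..##.|#  b6=1 t=1,i=3
  ..#.#|#  b5=1 t=3,i=6
  ..#..|.  b4=0 t=1,i=7
  ...##|#  b3=1 t=0,i=4
  ...#.|.  b2=0 t=3,i=5
  ....#|#  b1=1 t=0,i=3
  .....|#  b0=1 t=3,i=0
  bits 11010000011111000011100101101011 = 3497802091

3497802091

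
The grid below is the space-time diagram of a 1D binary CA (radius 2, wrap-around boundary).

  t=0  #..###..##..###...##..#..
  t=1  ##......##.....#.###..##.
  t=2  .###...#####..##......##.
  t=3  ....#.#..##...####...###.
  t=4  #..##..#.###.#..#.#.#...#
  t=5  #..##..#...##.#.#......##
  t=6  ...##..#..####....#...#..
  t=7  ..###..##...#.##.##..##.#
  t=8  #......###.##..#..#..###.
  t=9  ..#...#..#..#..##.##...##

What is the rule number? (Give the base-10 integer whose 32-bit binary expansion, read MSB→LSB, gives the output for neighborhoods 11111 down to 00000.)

  #####|#  b31=1 t=2,i=9
  ####.|#  b30=1 t=2,i=10
  ###.#|#  b29=1 t=4,i=11
  ###..|.  b28=0 t=0,i=5
  ##.##|.  b27=0 t=1,i=24
  ##.#.|#  b26=1 t=4,i=12
  ##..#|.  b25=0 t=0,i=6
  ##...|#  b24=1 t=0,i=15
  #.###|.  b23=0 t=1,i=17
  #.##.|.  b22=0 t=1,i=0
  #.#.#|.  b21=0 t=4,i=18
  #.#..|.  b20=0 t=3,i=6
  #..##|.  b19=0 t=0,i=2
  #..#.|.  b18=0 t=0,i=21
  #...#|.  b17=0 t=0,i=16
  #....|#  b16=1 t=1,i=3
  .####|.  b15=0 t=2,i=8
  .###.|.  b14=0 t=0,i=4
  .##.#|#  b13=1 t=1,i=23
  .##..|#  b12=1 t=0,i=9
  .#.##|.  b11=0 t=1,i=16
  .#.#.|.  b10=0 t=3,i=5
  .#..#|#  b9=1 t=0,i=1
  .#...|.  b8=0 t=4,i=21
  ..###|.  b7=0 t=0,i=3
  ..##.|#  b6=1 t=0,i=8
  ..#.#|#  b5=1 t=1,i=15
  ..#..|#  b4=1 t=0,i=0
  ...##|#  b3=1 t=0,i=17
  ...#.|#  b2=1 t=1,i=14
  ....#|.  b1=0 t=1,i=6
  .....|.  b0=0 t=1,i=4
  bits 11100101000000010011001001111100 = 3842060924

3842060924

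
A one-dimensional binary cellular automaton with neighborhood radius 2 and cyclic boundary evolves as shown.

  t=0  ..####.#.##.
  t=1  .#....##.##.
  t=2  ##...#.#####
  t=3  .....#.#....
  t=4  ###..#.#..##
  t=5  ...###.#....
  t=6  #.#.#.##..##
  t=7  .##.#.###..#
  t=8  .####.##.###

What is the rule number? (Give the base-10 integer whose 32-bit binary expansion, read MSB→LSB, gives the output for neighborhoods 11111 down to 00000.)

250900537

  ##### -> .   bit 31 = 0  t=2,i=9
  ####. -> .   bit 30 = 0  t=0,i=4
  ###.# -> .   bit 29 = 0  t=0,i=5
  ###.. -> .   bit 28 = 0  t=2,i=1
  ##.## -> #   bit 27 = 1  t=1,i=8
  ##.#. -> #   bit 26 = 1  t=0,i=6
  ##..# -> #   bit 25 = 1  t=1,i=11
  ##... -> .   bit 24 = 0  t=0,i=11
  #.### -> #   bit 23 = 1  t=2,i=7
  #.##. -> #   bit 22 = 1  t=0,i=9
  #.#.# -> #   bit 21 = 1  t=0,i=7
  #.#.. -> #   bit 20 = 1  t=3,i=7
  #..## -> .   bit 19 = 0  t=4,i=9
  #..#. -> #   bit 18 = 1  t=1,i=0
  #...# -> .   bit 17 = 0  t=0,i=0
  #.... -> .   bit 16 = 0  t=1,i=3
  .#### -> .   bit 15 = 0  t=0,i=3
  .###. -> #   bit 14 = 1  t=5,i=4
  .##.# -> #   bit 13 = 1  t=1,i=7
  .##.. -> #   bit 12 = 1  t=0,i=10
  .#.## -> .   bit 11 = 0  t=0,i=8
  .#.#. -> .   bit 10 = 0  t=3,i=6
  .#..# -> .   bit 9 = 0  t=4,i=8
  .#... -> .   bit 8 = 0  t=1,i=2
  ..### -> .   bit 7 = 0  t=0,i=2
  ..##. -> .   bit 6 = 0  t=1,i=6
  ..#.# -> #   bit 5 = 1  t=2,i=5
  ..#.. -> #   bit 4 = 1  t=1,i=1
  ...## -> #   bit 3 = 1  t=0,i=1
  ...#. -> .   bit 2 = 0  t=2,i=4
  ....# -> .   bit 1 = 0  t=1,i=4
  ..... -> #   bit 0 = 1  t=3,i=0
  bits 00001110111101000111000000111001 = 250900537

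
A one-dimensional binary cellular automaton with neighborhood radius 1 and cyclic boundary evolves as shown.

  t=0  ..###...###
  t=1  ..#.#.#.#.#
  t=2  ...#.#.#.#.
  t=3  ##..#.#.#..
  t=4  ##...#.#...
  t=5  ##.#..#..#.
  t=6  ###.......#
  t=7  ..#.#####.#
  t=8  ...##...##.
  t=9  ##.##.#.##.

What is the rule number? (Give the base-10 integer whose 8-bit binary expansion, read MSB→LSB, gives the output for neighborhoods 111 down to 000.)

105

  [7] ### => .  t=0,i=3
  [6] ##. => #  t=0,i=4
  [5] #.# => #  t=1,i=3
  [4] #.. => .  t=0,i=0
  [3] .## => #  t=0,i=2
  [2] .#. => .  t=1,i=2
  [1] ..# => .  t=0,i=1
  [0] ... => #  t=0,i=6
  bits 01101001 = 105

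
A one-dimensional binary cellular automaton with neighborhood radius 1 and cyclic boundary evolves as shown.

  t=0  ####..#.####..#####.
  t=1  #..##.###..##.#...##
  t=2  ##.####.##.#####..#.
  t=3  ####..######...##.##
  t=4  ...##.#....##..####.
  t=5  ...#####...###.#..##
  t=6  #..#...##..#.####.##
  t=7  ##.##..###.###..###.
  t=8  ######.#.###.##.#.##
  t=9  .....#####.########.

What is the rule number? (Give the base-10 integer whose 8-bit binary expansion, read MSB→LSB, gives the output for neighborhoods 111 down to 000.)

  ###|.  b7=0 t=0,i=1
  ##.|#  b6=1 t=0,i=3
  #.#|#  b5=1 t=0,i=7
  #..|#  b4=1 t=0,i=4
  .##|#  b3=1 t=0,i=0
  .#.|#  b2=1 t=0,i=6
  ..#|.  b1=0 t=0,i=5
  ...|.  b0=0 t=1,i=16
  bits 01111100 = 124

124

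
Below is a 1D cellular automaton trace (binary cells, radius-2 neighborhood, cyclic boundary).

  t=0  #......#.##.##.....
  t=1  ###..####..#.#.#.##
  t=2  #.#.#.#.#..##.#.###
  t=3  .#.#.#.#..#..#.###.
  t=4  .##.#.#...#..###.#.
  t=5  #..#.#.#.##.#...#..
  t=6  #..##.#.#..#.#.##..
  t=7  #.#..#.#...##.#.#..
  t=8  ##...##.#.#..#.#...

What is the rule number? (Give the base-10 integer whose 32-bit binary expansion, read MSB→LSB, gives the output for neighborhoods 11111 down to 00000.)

  [31] ##### => #  t=1,i=0
  [30] ####. => .  t=1,i=1
  [29] ###.# => .  t=2,i=0
  [28] ###.. => #  t=1,i=2
  [27] ##.## => #  t=0,i=11
  [26] ##.#. => #  t=2,i=1
  [25] ##..# => .  t=1,i=3
  [24] ##... => .  t=0,i=14
  [23] #.### => #  t=1,i=17
  [22] #.##. => .  t=0,i=9
  [21] #.#.# => .  t=1,i=13
  [20] #.#.. => .  t=2,i=8
  [19] #..## => #  t=1,i=4
  [18] #..#. => .  t=1,i=10
  [17] #...# => .  t=4,i=8
  [16] #.... => #  t=0,i=2
  [15] .#### => #  t=1,i=6
  [14] .###. => .  t=3,i=16
  [13] .##.# => .  t=0,i=10
  [12] .##.. => #  t=0,i=13
  [11] .#.## => #  t=0,i=8
  [10] .#.#. => #  t=1,i=12
  [9] .#..# => .  t=2,i=9
  [8] .#... => #  t=0,i=1
  [7] ..### => .  t=1,i=5
  [6] ..##. => .  t=2,i=11
  [5] ..#.# => #  t=0,i=7
  [4] ..#.. => #  t=0,i=0
  [3] ...## => #  t=7,i=10
  [2] ...#. => #  t=0,i=6
  [1] ....# => #  t=0,i=5
  [0] ..... => .  t=0,i=3
  bits 10011100100010011001110100111110 = 2626264382

2626264382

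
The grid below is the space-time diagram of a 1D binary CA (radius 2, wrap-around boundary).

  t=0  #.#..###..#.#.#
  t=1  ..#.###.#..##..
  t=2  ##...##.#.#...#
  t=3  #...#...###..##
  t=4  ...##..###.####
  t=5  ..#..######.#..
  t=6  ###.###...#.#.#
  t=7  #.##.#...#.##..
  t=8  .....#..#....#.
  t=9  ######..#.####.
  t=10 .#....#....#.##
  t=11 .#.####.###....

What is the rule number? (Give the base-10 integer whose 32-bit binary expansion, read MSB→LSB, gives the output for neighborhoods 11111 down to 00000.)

  ##### -> .   bit 31 = 0  t=5,i=7
  ####. -> .   bit 30 = 0  t=4,i=13
  ###.# -> #   bit 29 = 1  t=1,i=6
  ###.. -> .   bit 28 = 0  t=0,i=7
  ##.## -> #   bit 27 = 1  t=4,i=10
  ##.#. -> .   bit 26 = 0  t=0,i=1
  ##..# -> #   bit 25 = 1  t=0,i=8
  ##... -> .   bit 24 = 0  t=1,i=13
  #.### -> .   bit 23 = 0  t=1,i=4
  #.##. -> .   bit 22 = 0  t=0,i=14
  #.#.# -> #   bit 21 = 1  t=0,i=12
  #.#.. -> #   bit 20 = 1  t=0,i=2
  #..## -> #   bit 19 = 1  t=0,i=4
  #..#. -> .   bit 18 = 0  t=0,i=9
  #...# -> .   bit 17 = 0  t=2,i=3
  #.... -> #   bit 16 = 1  t=1,i=14
  .#### -> #   bit 15 = 1  t=4,i=12
  .###. -> #   bit 14 = 1  t=0,i=6
  .##.# -> .   bit 13 = 0  t=0,i=0
  .##.. -> .   bit 12 = 0  t=1,i=12
  .#.## -> .   bit 11 = 0  t=0,i=13
  .#.#. -> #   bit 10 = 1  t=0,i=11
  .#..# -> .   bit 9 = 0  t=0,i=3
  .#... -> .   bit 8 = 0  t=2,i=11
  ..### -> #   bit 7 = 1  t=0,i=5
  ..##. -> .   bit 6 = 0  t=1,i=11
  ..#.# -> .   bit 5 = 0  t=0,i=10
  ..#.. -> #   bit 4 = 1  t=3,i=4
  ...## -> #   bit 3 = 1  t=2,i=4
  ...#. -> #   bit 2 = 1  t=1,i=1
  ....# -> #   bit 1 = 1  t=1,i=0
  ..... -> #   bit 0 = 1  t=8,i=1
  bits 00101010001110011100010010011111 = 708428959

708428959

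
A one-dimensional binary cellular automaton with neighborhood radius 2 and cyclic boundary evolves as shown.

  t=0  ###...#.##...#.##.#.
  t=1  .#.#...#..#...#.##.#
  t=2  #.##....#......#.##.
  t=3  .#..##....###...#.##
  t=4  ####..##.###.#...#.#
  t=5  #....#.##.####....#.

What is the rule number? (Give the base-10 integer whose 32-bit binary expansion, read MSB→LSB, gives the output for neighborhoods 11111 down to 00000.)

  [31] ##### => .  t=4,i=1
  [30] ####. => .  t=4,i=2
  [29] ###.# => #  t=4,i=11
  [28] ###.. => .  t=0,i=2
  [27] ##.## => #  t=4,i=8
  [26] ##.#. => #  t=0,i=17
  [25] ##..# => .  t=4,i=4
  [24] ##... => #  t=0,i=3
  [23] #.### => .  t=0,i=0
  [22] #.##. => .  t=0,i=8
  [21] #.#.# => .  t=0,i=18
  [20] #.#.. => #  t=1,i=3
  [19] #..## => #  t=3,i=3
  [18] #..#. => .  t=1,i=9
  [17] #...# => .  t=0,i=4
  [16] #.... => #  t=2,i=5
  [15] .#### => #  t=4,i=0
  [14] .###. => #  t=0,i=1
  [13] .##.# => #  t=0,i=16
  [12] .##.. => .  t=0,i=9
  [11] .#.## => #  t=0,i=7
  [10] .#.#. => #  t=1,i=0
  [9] .#..# => #  t=1,i=8
  [8] .#... => .  t=1,i=4
  [7] ..### => #  t=3,i=10
  [6] ..##. => .  t=3,i=4
  [5] ..#.# => .  t=0,i=6
  [4] ..#.. => .  t=1,i=7
  [3] ...## => #  t=3,i=9
  [2] ...#. => .  t=0,i=5
  [1] ....# => .  t=2,i=6
  [0] ..... => #  t=2,i=11
  bits 00101101000110011110111010001001 = 756674185

756674185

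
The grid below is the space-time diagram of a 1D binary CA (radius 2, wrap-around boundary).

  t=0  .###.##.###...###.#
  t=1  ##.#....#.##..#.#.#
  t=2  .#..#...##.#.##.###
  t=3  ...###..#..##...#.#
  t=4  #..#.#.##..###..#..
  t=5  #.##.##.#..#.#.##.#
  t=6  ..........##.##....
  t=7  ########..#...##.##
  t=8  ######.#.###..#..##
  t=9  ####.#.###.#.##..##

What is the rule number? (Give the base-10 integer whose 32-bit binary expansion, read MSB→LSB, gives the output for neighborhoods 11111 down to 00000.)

2980354545

  #####|#  b31=1 t=7,i=0
  ####.|.  b30=0 t=7,i=6
  ###.#|#  b29=1 t=0,i=3
  ###..|#  b28=1 t=0,i=10
  ##.##|.  b27=0 t=0,i=4
  ##.#.|.  b26=0 t=0,i=17
  ##..#|.  b25=0 t=1,i=12
  ##...|#  b24=1 t=0,i=11
  #.###|#  b23=1 t=0,i=1
  #.##.|.  b22=0 t=0,i=5
  #.#.#|#  b21=1 t=0,i=18
  #.#..|.  b20=0 t=1,i=3
  #..##|.  b19=0 t=3,i=10
  #..#.|#  b18=1 t=1,i=13
  #...#|.  b17=0 t=0,i=12
  #....|.  b16=0 t=1,i=5
  .####|#  b15=1 t=7,i=18
  .###.|.  b14=0 t=0,i=2
  .##.#|.  b13=0 t=0,i=6
  .##..|#  b12=1 t=1,i=11
  .#.##|#  b11=1 t=0,i=0
  .#.#.|.  b10=0 t=1,i=15
  .#..#|.  b9=0 t=2,i=2
  .#...|#  b8=1 t=1,i=4
  ..###|#  b7=1 t=0,i=14
  ..##.|#  b6=1 t=2,i=8
  ..#.#|#  b5=1 t=1,i=8
  ..#..|#  b4=1 t=2,i=4
  ...##|.  b3=0 t=0,i=13
  ...#.|.  b2=0 t=1,i=7
  ....#|.  b1=0 t=1,i=6
  .....|#  b0=1 t=6,i=0
  bits 10110001101001001001100111110001 = 2980354545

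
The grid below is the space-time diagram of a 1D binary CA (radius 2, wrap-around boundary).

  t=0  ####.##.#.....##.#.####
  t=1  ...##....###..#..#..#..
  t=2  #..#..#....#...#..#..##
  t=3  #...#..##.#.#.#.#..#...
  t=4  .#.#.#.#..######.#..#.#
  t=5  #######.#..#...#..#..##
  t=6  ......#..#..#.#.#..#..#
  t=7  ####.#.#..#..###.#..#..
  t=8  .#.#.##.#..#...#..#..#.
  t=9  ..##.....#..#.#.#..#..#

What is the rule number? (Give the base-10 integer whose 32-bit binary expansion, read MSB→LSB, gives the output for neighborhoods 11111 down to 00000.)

941721413

  [31] ##### => .  t=0,i=0
  [30] ####. => .  t=0,i=2
  [29] ###.# => #  t=0,i=3
  [28] ###.. => #  t=1,i=11
  [27] ##.## => #  t=0,i=4
  [26] ##.#. => .  t=0,i=7
  [25] ##..# => .  t=1,i=12
  [24] ##... => .  t=1,i=5
  [23] #.### => .  t=0,i=19
  [22] #.##. => .  t=0,i=5
  [21] #.#.# => #  t=0,i=17
  [20] #.#.. => .  t=0,i=8
  [19] #..## => .  t=2,i=20
  [18] #..#. => .  t=1,i=13
  [17] #...# => .  t=2,i=13
  [16] #.... => #  t=0,i=10
  [15] .#### => #  t=0,i=20
  [14] .###. => .  t=1,i=10
  [13] .##.# => .  t=0,i=6
  [12] .##.. => .  t=1,i=4
  [11] .#.## => .  t=0,i=18
  [10] .#.#. => #  t=3,i=11
  [9] .#..# => #  t=1,i=15
  [8] .#... => #  t=0,i=9
  [7] ..### => .  t=1,i=9
  [6] ..##. => #  t=0,i=14
  [5] ..#.# => .  t=4,i=20
  [4] ..#.. => .  t=1,i=14
  [3] ...## => .  t=0,i=13
  [2] ...#. => #  t=2,i=10
  [1] ....# => .  t=0,i=12
  [0] ..... => #  t=0,i=11
  bits 00111000001000011000011101000101 = 941721413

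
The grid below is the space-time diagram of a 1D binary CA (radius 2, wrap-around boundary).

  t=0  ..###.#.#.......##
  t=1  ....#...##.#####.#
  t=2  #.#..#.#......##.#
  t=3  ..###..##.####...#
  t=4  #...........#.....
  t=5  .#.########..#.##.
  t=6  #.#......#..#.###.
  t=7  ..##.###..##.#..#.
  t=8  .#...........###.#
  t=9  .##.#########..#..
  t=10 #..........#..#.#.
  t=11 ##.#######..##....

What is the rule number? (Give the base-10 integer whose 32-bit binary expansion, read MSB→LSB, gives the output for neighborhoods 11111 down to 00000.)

1616124683

  [31] ##### => .  t=1,i=13
  [30] ####. => #  t=1,i=14
  [29] ###.# => #  t=0,i=4
  [28] ###.. => .  t=3,i=4
  [27] ##.## => .  t=1,i=10
  [26] ##.#. => .  t=0,i=5
  [25] ##..# => .  t=0,i=0
  [24] ##... => .  t=3,i=14
  [23] #.### => .  t=1,i=11
  [22] #.##. => #  t=2,i=17
  [21] #.#.# => .  t=0,i=6
  [20] #.#.. => #  t=0,i=8
  [19] #..## => .  t=0,i=1
  [18] #..#. => #  t=2,i=4
  [17] #...# => .  t=1,i=6
  [16] #.... => .  t=0,i=10
  [15] .#### => .  t=1,i=12
  [14] .###. => .  t=0,i=3
  [13] .##.# => .  t=1,i=9
  [12] .##.. => #  t=0,i=17
  [11] .#.## => #  t=5,i=2
  [10] .#.#. => .  t=0,i=7
  [9] .#..# => #  t=2,i=3
  [8] .#... => #  t=0,i=9
  [7] ..### => .  t=0,i=2
  [6] ..##. => .  t=0,i=16
  [5] ..#.# => .  t=2,i=5
  [4] ..#.. => .  t=1,i=4
  [3] ...## => #  t=0,i=15
  [2] ...#. => .  t=1,i=3
  [1] ....# => #  t=0,i=14
  [0] ..... => #  t=0,i=11
  bits 01100000010101000001101100001011 = 1616124683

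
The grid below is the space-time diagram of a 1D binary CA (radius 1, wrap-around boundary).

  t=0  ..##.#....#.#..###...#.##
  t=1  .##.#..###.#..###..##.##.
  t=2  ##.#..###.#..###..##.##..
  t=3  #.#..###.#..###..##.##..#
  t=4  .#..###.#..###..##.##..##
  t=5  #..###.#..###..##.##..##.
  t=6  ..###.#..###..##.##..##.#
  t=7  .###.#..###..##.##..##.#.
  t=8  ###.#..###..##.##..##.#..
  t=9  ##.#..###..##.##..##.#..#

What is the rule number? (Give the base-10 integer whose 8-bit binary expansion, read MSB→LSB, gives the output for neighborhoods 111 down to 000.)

  ### -> #   bit 7 = 1  t=0,i=16
  ##. -> .   bit 6 = 0  t=0,i=3
  #.# -> #   bit 5 = 1  t=0,i=4
  #.. -> .   bit 4 = 0  t=0,i=0
  .## -> #   bit 3 = 1  t=0,i=2
  .#. -> .   bit 2 = 0  t=0,i=5
  ..# -> #   bit 1 = 1  t=0,i=1
  ... -> #   bit 0 = 1  t=0,i=7
  bits 10101011 = 171

171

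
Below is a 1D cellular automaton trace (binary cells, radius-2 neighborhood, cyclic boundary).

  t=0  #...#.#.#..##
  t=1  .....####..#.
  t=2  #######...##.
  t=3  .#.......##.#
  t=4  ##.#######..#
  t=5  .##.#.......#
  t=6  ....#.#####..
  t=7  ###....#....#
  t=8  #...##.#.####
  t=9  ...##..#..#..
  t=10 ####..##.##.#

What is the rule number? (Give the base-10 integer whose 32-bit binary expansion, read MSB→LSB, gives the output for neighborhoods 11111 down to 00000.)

  [31] ##### => .  t=2,i=2
  [30] ####. => .  t=1,i=7
  [29] ###.# => #  t=4,i=1
  [28] ###.. => .  t=0,i=0
  [27] ##.## => #  t=2,i=12
  [26] ##.#. => .  t=3,i=11
  [25] ##..# => .  t=1,i=9
  [24] ##... => .  t=0,i=1
  [23] #.### => .  t=2,i=0
  [22] #.##. => .  t=5,i=1
  [21] #.#.# => #  t=0,i=6
  [20] #.#.. => #  t=0,i=8
  [19] #..## => .  t=0,i=10
  [18] #..#. => #  t=1,i=10
  [17] #...# => .  t=0,i=2
  [16] #.... => #  t=1,i=0
  [15] .#### => #  t=1,i=6
  [14] .###. => .  t=0,i=12
  [13] .##.# => .  t=2,i=11
  [12] .##.. => .  t=9,i=4
  [11] .#.## => .  t=5,i=0
  [10] .#.#. => #  t=0,i=5
  [9] .#..# => .  t=0,i=9
  [8] .#... => .  t=1,i=12
  [7] ..### => #  t=0,i=11
  [6] ..##. => #  t=2,i=10
  [5] ..#.# => .  t=0,i=4
  [4] ..#.. => #  t=1,i=11
  [3] ...## => #  t=1,i=4
  [2] ...#. => .  t=0,i=3
  [1] ....# => #  t=1,i=3
  [0] ..... => #  t=1,i=1
  bits 00101000001101011000010011011011 = 674596059

674596059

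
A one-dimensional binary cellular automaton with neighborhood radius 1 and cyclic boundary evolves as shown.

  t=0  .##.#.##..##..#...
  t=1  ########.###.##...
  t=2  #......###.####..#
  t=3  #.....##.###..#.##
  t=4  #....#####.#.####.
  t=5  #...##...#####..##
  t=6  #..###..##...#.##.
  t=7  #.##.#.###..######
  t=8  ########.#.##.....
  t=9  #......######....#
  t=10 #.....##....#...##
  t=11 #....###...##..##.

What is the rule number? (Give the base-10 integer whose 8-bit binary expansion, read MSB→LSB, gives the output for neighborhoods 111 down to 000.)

110

  ### -> .   bit 7 = 0  t=1,i=1
  ##. -> #   bit 6 = 1  t=0,i=2
  #.# -> #   bit 5 = 1  t=0,i=3
  #.. -> .   bit 4 = 0  t=0,i=8
  .## -> #   bit 3 = 1  t=0,i=1
  .#. -> #   bit 2 = 1  t=0,i=4
  ..# -> #   bit 1 = 1  t=0,i=0
  ... -> .   bit 0 = 0  t=0,i=16
  bits 01101110 = 110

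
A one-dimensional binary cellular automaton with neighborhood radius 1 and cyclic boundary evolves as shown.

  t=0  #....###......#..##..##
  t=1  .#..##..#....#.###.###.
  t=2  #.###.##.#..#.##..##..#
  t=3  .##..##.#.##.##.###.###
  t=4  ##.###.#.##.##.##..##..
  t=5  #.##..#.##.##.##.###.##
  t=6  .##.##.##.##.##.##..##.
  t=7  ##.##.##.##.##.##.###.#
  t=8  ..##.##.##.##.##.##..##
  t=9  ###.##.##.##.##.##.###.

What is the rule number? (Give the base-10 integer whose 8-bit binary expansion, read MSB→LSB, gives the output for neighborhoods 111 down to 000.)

  nb ###: next=.  (t=0,i=6, bit7=0)
  nb ##.: next=.  (t=0,i=0, bit6=0)
  nb #.#: next=#  (t=1,i=14, bit5=1)
  nb #..: next=#  (t=0,i=1, bit4=1)
  nb .##: next=#  (t=0,i=5, bit3=1)
  nb .#.: next=.  (t=0,i=14, bit2=0)
  nb ..#: next=#  (t=0,i=4, bit1=1)
  nb ...: next=.  (t=0,i=2, bit0=0)
  bits 00111010 = 58

58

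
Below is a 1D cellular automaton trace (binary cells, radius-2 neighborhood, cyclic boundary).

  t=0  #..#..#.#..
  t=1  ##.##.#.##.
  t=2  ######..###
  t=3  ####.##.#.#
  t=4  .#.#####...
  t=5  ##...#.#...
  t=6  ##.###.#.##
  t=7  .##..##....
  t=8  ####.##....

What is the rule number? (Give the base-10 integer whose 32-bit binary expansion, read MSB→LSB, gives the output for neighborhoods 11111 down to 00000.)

3193058044

  [31] ##### => #  t=2,i=0
  [30] ####. => .  t=2,i=4
  [29] ###.# => #  t=3,i=3
  [28] ###.. => #  t=2,i=5
  [27] ##.## => #  t=1,i=2
  [26] ##.#. => #  t=1,i=5
  [25] ##..# => #  t=2,i=6
  [24] ##... => .  t=4,i=8
  [23] #.### => .  t=3,i=10
  [22] #.##. => #  t=1,i=0
  [21] #.#.# => .  t=1,i=6
  [20] #.#.. => #  t=0,i=8
  [19] #..## => .  t=2,i=7
  [18] #..#. => .  t=0,i=2
  [17] #...# => #  t=5,i=3
  [16] #.... => .  t=4,i=9
  [15] .#### => .  t=2,i=9
  [14] .###. => .  t=6,i=4
  [13] .##.# => #  t=1,i=1
  [12] .##.. => #  t=5,i=1
  [11] .#.## => .  t=1,i=7
  [10] .#.#. => .  t=0,i=7
  [9] .#..# => #  t=0,i=1
  [8] .#... => .  t=5,i=8
  [7] ..### => #  t=2,i=8
  [6] ..##. => #  t=5,i=0
  [5] ..#.# => #  t=0,i=6
  [4] ..#.. => #  t=0,i=0
  [3] ...## => #  t=5,i=10
  [2] ...#. => #  t=4,i=0
  [1] ....# => .  t=4,i=10
  [0] ..... => .  t=7,i=9
  bits 10111110010100100011001011111100 = 3193058044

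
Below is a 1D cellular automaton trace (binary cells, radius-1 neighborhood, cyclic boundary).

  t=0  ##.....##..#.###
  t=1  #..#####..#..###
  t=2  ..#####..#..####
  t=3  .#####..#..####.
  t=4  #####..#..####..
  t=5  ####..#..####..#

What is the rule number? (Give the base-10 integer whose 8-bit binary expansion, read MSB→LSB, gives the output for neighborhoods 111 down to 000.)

139

  ###|#  b7=1 t=0,i=0
  ##.|.  b6=0 t=0,i=1
  #.#|.  b5=0 t=0,i=12
  #..|.  b4=0 t=0,i=2
  .##|#  b3=1 t=0,i=7
  .#.|.  b2=0 t=0,i=11
  ..#|#  b1=1 t=0,i=6
  ...|#  b0=1 t=0,i=3
  bits 10001011 = 139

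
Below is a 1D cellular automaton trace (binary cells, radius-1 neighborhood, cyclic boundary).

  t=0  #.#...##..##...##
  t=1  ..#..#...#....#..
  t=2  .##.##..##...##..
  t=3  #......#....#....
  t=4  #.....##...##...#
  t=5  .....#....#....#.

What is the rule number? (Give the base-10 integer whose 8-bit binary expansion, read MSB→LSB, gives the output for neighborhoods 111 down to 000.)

6

  [7] ### => .  t=0,i=16
  [6] ##. => .  t=0,i=0
  [5] #.# => .  t=0,i=1
  [4] #.. => .  t=0,i=3
  [3] .## => .  t=0,i=6
  [2] .#. => #  t=0,i=2
  [1] ..# => #  t=0,i=5
  [0] ... => .  t=0,i=4
  bits 00000110 = 6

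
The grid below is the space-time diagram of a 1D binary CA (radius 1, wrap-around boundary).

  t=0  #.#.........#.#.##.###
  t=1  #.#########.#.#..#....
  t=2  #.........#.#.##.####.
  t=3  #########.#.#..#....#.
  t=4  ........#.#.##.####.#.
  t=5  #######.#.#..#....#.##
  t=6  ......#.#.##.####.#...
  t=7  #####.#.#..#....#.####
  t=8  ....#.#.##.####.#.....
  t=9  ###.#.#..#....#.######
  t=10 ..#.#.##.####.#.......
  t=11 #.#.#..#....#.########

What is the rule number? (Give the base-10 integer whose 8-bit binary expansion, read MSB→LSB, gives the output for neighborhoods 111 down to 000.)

85

  ### -> .   bit 7 = 0  t=0,i=20
  ##. -> #   bit 6 = 1  t=0,i=0
  #.# -> .   bit 5 = 0  t=0,i=1
  #.. -> #   bit 4 = 1  t=0,i=3
  .## -> .   bit 3 = 0  t=0,i=16
  .#. -> #   bit 2 = 1  t=0,i=2
  ..# -> .   bit 1 = 0  t=0,i=11
  ... -> #   bit 0 = 1  t=0,i=4
  bits 01010101 = 85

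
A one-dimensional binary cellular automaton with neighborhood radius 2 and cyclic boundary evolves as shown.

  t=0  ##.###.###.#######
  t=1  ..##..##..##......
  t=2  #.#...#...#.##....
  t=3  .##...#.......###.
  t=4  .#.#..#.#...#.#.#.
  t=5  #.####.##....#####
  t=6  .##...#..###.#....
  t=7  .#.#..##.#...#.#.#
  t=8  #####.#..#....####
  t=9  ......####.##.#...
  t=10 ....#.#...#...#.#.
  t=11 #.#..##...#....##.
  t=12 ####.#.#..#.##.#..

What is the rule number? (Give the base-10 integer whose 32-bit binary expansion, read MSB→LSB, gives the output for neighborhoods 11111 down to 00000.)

431294162

  [31] ##### => .  t=0,i=13
  [30] ####. => .  t=0,i=0
  [29] ###.# => .  t=0,i=1
  [28] ###.. => #  t=3,i=16
  [27] ##.## => #  t=0,i=2
  [26] ##.#. => .  t=6,i=12
  [25] ##..# => .  t=1,i=4
  [24] ##... => #  t=1,i=12
  [23] #.### => #  t=0,i=3
  [22] #.##. => .  t=2,i=12
  [21] #.#.# => #  t=4,i=14
  [20] #.#.. => #  t=2,i=2
  [19] #..## => .  t=1,i=5
  [18] #..#. => #  t=4,i=0
  [17] #...# => .  t=2,i=4
  [16] #.... => #  t=1,i=13
  [15] .#### => .  t=0,i=12
  [14] .###. => .  t=0,i=4
  [13] .##.# => .  t=7,i=7
  [12] .##.. => .  t=1,i=3
  [11] .#.## => .  t=2,i=11
  [10] .#.#. => #  t=2,i=1
  [9] .#..# => #  t=4,i=4
  [8] .#... => .  t=2,i=3
  [7] ..### => #  t=3,i=14
  [6] ..##. => #  t=1,i=2
  [5] ..#.# => .  t=2,i=0
  [4] ..#.. => #  t=2,i=6
  [3] ...## => .  t=1,i=1
  [2] ...#. => .  t=2,i=5
  [1] ....# => #  t=1,i=0
  [0] ..... => .  t=1,i=14
  bits 00011001101101010000011011010010 = 431294162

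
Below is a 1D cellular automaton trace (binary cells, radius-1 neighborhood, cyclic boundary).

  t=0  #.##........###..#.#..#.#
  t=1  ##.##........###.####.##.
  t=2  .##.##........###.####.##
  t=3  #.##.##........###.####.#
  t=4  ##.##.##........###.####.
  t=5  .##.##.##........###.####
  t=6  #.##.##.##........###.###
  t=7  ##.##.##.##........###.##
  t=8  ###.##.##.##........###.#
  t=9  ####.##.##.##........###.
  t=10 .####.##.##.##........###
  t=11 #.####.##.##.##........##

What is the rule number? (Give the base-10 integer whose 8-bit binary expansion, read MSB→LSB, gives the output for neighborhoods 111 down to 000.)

  ###|#  b7=1 t=0,i=13
  ##.|#  b6=1 t=0,i=0
  #.#|#  b5=1 t=0,i=1
  #..|#  b4=1 t=0,i=4
  .##|.  b3=0 t=0,i=2
  .#.|#  b2=1 t=0,i=17
  ..#|.  b1=0 t=0,i=11
  ...|.  b0=0 t=0,i=5
  bits 11110100 = 244

244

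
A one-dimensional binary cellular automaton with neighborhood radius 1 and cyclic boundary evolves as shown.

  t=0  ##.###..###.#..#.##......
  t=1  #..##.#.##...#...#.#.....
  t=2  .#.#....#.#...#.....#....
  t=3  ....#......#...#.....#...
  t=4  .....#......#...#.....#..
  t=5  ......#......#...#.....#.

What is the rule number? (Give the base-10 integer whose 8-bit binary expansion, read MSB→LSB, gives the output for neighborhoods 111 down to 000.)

  [7] ### => #  t=0,i=4
  [6] ##. => .  t=0,i=1
  [5] #.# => .  t=0,i=2
  [4] #.. => #  t=0,i=6
  [3] .## => #  t=0,i=0
  [2] .#. => .  t=0,i=12
  [1] ..# => .  t=0,i=7
  [0] ... => .  t=0,i=20
  bits 10011000 = 152

152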